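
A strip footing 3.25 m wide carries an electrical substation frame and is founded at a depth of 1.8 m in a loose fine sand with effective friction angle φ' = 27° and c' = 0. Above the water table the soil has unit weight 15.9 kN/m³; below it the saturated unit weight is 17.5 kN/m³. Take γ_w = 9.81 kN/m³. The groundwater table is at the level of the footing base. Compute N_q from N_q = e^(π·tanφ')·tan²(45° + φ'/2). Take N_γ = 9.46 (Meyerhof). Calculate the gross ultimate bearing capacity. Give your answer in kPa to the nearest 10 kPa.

tan27° = 0.5095, so N_q = e^(π×0.5095)·tan²(58.5°) = 4.957 × 2.663 = 13.2.
Overburden at base level: q = 15.9 × 1.8 = 28.62 kPa.
Below the base the soil is submerged, so the ½γBN_γ term uses γ' = 17.5 − 9.81 = 7.69 kN/m³.
Surcharge term q·N_q = 28.62 × 13.199 = 377.76 kPa; self-weight term 0.5·γ·B·N_γ = 0.5 × 7.69 × 3.25 × 9.46 = 118.21 kPa.
q_ult = 377.76 + 118.21 = 495.97 kPa.

q_ult ≈ 500 kPa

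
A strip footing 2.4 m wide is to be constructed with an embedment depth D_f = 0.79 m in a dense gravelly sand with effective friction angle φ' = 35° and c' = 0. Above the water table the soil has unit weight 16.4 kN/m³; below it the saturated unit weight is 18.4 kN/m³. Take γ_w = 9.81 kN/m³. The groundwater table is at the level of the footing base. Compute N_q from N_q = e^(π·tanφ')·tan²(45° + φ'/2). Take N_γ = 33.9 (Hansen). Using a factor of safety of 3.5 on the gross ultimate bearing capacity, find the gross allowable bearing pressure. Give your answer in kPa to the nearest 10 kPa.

q_all ≈ 220 kPa

N_q = e^(π·tan35°)·tan²(62.5°) = 33.3.
Overburden at base level: q = 16.4 × 0.79 = 12.956 kPa.
Below the base the soil is submerged, so the ½γBN_γ term uses γ' = 18.4 − 9.81 = 8.59 kN/m³.
Surcharge term q·N_q = 12.956 × 33.296 = 431.38 kPa; self-weight term 0.5·γ·B·N_γ = 0.5 × 8.59 × 2.4 × 33.9 = 349.44 kPa.
q_ult = 431.38 + 349.44 = 780.83 kPa.
q_all = 780.83 / 3.5 = 223.09 kPa.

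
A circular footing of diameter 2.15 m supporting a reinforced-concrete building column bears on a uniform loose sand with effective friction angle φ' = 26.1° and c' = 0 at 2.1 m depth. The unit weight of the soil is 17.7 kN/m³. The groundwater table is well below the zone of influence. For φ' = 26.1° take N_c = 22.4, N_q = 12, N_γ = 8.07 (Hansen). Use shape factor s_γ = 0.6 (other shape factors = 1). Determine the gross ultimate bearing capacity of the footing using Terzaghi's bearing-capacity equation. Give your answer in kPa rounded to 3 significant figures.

q_ult ≈ 538 kPa

q = γ·D_f = 17.7 × 2.1 = 37.17 kPa.
q·N_q = 37.17 × 12 = 446.04 kPa
0.5·γ·B·N_γ·s_γ = 0.5 × 17.7 × 2.15 × 8.07 × 0.6 = 92.131 kPa
q_ult = 446.04 + 92.131 = 538.17 kPa.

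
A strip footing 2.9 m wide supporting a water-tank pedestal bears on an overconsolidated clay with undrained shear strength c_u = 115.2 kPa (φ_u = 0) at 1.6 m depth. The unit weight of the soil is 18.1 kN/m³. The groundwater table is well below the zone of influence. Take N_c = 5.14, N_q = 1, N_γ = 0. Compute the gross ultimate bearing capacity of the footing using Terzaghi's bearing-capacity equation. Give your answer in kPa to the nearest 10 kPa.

Effective surcharge at the founding depth q = γ·D_f = 18.1 × 1.6 = 28.96 kPa.
q_ult = c·N_c + q·N_q
     = 115.2 × 5.14 + 28.96 × 1
     = 592.13 + 28.96 = 621.09 kPa.

q_ult ≈ 620 kPa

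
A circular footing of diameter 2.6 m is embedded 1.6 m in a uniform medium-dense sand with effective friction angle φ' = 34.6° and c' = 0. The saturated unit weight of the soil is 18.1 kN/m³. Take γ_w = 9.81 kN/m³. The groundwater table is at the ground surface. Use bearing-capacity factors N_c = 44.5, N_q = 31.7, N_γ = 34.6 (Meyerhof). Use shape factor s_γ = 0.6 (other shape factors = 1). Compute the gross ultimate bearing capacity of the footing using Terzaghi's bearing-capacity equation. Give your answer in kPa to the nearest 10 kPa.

q_ult ≈ 640 kPa

γ' = 18.1 − 9.81 = 8.29 kN/m³ (submerged throughout). q = 8.29 × 1.6 = 13.264 kPa; the same γ' applies in the ½γBN_γ term.
q·N_q = 13.264 × 31.7 = 420.47 kPa
0.5·γ·B·N_γ·s_γ = 0.5 × 8.29 × 2.6 × 34.6 × 0.6 = 223.73 kPa
q_ult = 420.47 + 223.73 = 644.2 kPa.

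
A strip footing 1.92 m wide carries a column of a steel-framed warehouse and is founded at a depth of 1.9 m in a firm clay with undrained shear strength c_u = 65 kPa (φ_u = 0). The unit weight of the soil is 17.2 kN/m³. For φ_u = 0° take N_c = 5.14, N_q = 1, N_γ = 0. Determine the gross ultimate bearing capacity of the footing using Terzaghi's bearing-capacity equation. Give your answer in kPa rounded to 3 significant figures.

q = γ·D_f = 17.2 × 1.9 = 32.68 kPa.
c·N_c = 65 × 5.14 = 334.1 kPa
q·N_q = 32.68 × 1 = 32.68 kPa
q_ult = 334.1 + 32.68 = 366.78 kPa.

q_ult ≈ 367 kPa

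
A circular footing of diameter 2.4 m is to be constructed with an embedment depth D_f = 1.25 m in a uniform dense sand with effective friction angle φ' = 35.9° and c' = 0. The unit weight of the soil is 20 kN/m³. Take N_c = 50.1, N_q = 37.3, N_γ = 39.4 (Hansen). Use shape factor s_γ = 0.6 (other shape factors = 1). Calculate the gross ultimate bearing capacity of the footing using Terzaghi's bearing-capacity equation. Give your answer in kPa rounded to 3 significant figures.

Overburden at base level: q = 20 × 1.25 = 25 kPa.
Surcharge term q·N_q = 25 × 37.3 = 932.5 kPa; self-weight term 0.5·γ·B·N_γ·s_γ = 0.5 × 20 × 2.4 × 39.4 × 0.6 = 567.36 kPa.
q_ult = 932.5 + 567.36 = 1499.9 kPa.

q_ult ≈ 1500 kPa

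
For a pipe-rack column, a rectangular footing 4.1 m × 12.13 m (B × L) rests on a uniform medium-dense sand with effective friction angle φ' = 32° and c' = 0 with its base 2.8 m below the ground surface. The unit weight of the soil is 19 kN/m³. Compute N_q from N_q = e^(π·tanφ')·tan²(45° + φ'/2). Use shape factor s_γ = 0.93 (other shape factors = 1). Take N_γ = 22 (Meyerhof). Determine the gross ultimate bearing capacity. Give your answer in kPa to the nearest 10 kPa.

q_ult ≈ 2030 kPa

tan32° = 0.6249, so N_q = e^(π×0.6249)·tan²(61°) = 7.121 × 3.255 = 23.18.
Effective surcharge at the founding depth q = γ·D_f = 19 × 2.8 = 53.2 kPa.
q_ult = q·N_q + 0.5·γ·B·N_γ·s_γ
     = 53.2 × 23.177 + 0.5 × 19 × 4.1 × 22 × 0.93
     = 1233 + 796.92 = 2029.9 kPa.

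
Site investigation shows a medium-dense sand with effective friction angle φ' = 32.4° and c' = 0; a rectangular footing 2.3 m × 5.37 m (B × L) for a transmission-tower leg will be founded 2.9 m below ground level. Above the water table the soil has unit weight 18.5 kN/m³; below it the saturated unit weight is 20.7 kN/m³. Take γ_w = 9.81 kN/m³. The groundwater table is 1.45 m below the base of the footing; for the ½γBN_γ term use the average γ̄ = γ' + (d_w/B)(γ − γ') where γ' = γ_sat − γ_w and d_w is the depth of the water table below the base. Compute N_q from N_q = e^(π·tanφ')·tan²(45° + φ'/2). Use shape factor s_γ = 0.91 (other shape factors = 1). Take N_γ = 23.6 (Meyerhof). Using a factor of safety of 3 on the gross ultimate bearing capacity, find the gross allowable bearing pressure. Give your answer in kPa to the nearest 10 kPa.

N_q = e^(π·tan32.4°)·tan²(61.2°) = 24.3.
Effective surcharge at the founding depth q = γ·D_f = 18.5 × 2.9 = 53.65 kPa.
With d_w = 1.45 m < B, γ̄ = 10.89 + (1.45/2.3) × (18.5 − 10.89) = 15.688 kN/m³.
q_ult = q·N_q + 0.5·γ·B·N_γ·s_γ
     = 53.65 × 24.295 + 0.5 × 15.688 × 2.3 × 23.6 × 0.91
     = 1303.4 + 387.44 = 1690.9 kPa.
q_all = 1690.9 / 3 = 563.63 kPa.

q_all ≈ 560 kPa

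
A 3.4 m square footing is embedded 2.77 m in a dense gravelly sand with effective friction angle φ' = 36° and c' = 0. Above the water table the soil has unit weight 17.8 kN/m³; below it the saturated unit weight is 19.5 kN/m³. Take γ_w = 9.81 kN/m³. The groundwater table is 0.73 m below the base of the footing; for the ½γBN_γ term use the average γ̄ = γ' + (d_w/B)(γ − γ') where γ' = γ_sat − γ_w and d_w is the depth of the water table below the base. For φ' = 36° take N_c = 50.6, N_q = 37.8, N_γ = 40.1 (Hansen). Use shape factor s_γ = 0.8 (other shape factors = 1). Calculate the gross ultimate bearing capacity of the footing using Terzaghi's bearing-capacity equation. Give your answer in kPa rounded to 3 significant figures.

q_ult ≈ 2490 kPa

q = γ·D_f = 17.8 × 2.77 = 49.306 kPa.
γ' = 9.69 kN/m³; averaging over the depth B below the base, γ̄ = γ' + (d_w/B)(γ − γ') = 11.431 kN/m³.
q·N_q = 49.306 × 37.8 = 1863.8 kPa
0.5·γ·B·N_γ·s_γ = 0.5 × 11.431 × 3.4 × 40.1 × 0.8 = 623.42 kPa
q_ult = 1863.8 + 623.42 = 2487.2 kPa.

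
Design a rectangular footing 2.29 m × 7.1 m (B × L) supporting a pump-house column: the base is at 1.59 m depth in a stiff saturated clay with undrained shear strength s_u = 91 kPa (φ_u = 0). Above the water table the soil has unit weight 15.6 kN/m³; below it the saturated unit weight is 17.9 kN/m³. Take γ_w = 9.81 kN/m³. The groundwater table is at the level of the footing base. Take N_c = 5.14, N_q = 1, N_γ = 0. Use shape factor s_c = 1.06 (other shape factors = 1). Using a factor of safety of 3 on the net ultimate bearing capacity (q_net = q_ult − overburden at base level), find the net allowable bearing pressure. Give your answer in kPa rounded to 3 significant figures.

Effective surcharge at the founding depth q = γ·D_f = 15.6 × 1.59 = 24.804 kPa.
q_ult = c·N_c·s_c + q·N_q
     = 91 × 5.14 × 1.06 + 24.804 × 1
     = 495.8 + 24.804 = 520.61 kPa.
q_net = 520.61 − 24.804 = 495.8 kPa.
q_all(net) = 495.8 / 3 = 165.27 kPa.

q_all(net) ≈ 165 kPa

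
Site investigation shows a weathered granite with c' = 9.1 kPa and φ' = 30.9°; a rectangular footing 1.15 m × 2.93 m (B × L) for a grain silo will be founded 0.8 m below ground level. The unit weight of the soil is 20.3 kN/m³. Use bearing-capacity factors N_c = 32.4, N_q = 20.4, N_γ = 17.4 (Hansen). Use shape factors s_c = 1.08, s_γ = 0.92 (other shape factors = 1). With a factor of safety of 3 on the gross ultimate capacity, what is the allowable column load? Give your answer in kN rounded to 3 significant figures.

P_all ≈ 940 kN

Effective surcharge at the founding depth q = γ·D_f = 20.3 × 0.8 = 16.24 kPa.
q_ult = c·N_c·s_c + q·N_q + 0.5·γ·B·N_γ·s_γ
     = 9.1 × 32.4 × 1.08 + 16.24 × 20.4 + 0.5 × 20.3 × 1.15 × 17.4 × 0.92
     = 318.43 + 331.3 + 186.85 = 836.58 kPa.
Gross allowable pressure q_all = 836.58 / 3 = 278.86 kPa.
Footing area = 3.3695 m², so allowable column load = 278.86 × 3.3695 = 939.61 kN.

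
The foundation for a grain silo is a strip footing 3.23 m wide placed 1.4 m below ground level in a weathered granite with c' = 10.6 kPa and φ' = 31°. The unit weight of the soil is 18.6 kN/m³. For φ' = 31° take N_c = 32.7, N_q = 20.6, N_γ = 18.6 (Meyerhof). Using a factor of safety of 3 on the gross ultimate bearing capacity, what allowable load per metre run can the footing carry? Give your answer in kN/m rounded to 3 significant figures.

≈ 1550 kN/m

Effective surcharge at the founding depth q = γ·D_f = 18.6 × 1.4 = 26.04 kPa.
q_ult = c·N_c + q·N_q + 0.5·γ·B·N_γ
     = 10.6 × 32.7 + 26.04 × 20.6 + 0.5 × 18.6 × 3.23 × 18.6
     = 346.62 + 536.42 + 558.73 = 1441.8 kPa.
Gross allowable pressure q_all = 1441.8 / 3 = 480.59 kPa.
Allowable wall load = q_all × B = 480.59 × 3.23 = 1552.3 kN per metre run.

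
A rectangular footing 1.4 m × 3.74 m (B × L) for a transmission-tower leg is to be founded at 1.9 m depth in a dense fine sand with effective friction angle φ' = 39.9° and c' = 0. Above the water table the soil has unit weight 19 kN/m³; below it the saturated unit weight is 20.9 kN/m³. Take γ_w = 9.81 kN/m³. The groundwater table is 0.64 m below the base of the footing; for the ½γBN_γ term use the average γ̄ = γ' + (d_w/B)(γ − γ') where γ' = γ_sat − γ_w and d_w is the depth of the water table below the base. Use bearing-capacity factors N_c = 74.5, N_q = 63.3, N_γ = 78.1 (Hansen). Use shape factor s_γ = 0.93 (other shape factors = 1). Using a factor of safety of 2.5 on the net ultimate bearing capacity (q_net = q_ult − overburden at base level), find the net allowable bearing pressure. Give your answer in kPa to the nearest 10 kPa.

q_all(net) ≈ 1200 kPa

Effective surcharge at the founding depth q = γ·D_f = 19 × 1.9 = 36.1 kPa.
With d_w = 0.64 m < B, γ̄ = 11.09 + (0.64/1.4) × (19 − 11.09) = 14.706 kN/m³.
q_ult = q·N_q + 0.5·γ·B·N_γ·s_γ
     = 36.1 × 63.3 + 0.5 × 14.706 × 1.4 × 78.1 × 0.93
     = 2285.1 + 747.7 = 3032.8 kPa.
q_net = 3032.8 − 36.1 = 2996.7 kPa.
q_all(net) = 2996.7 / 2.5 = 1198.7 kPa.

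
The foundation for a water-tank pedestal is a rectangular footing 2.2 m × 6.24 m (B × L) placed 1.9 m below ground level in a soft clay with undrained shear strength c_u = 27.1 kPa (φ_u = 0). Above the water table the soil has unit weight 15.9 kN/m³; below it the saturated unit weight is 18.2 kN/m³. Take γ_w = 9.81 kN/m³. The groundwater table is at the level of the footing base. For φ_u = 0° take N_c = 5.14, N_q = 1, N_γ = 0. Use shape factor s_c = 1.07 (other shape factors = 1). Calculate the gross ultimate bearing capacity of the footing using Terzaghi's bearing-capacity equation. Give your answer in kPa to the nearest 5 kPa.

q_ult ≈ 180 kPa

Effective surcharge at the founding depth q = γ·D_f = 15.9 × 1.9 = 30.21 kPa.
q_ult = c·N_c·s_c + q·N_q
     = 27.1 × 5.14 × 1.07 + 30.21 × 1
     = 149.04 + 30.21 = 179.25 kPa.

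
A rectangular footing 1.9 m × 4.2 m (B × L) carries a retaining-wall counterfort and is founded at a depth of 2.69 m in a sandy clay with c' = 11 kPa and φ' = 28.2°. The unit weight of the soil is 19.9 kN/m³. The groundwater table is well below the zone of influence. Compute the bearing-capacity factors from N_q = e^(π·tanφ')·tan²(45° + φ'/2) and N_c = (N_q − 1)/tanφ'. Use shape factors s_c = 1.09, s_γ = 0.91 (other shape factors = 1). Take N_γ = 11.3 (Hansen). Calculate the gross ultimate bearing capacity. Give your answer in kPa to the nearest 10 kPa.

q_ult ≈ 1310 kPa

tan28.2° = 0.5362, so N_q = e^(π×0.5362)·tan²(59.1°) = 5.39 × 2.792 = 15.05.
N_c = (15.05 − 1)/tan28.2° = 26.2.
Overburden at base level: q = 19.9 × 2.69 = 53.531 kPa.
Cohesion term c·N_c·s_c = 11 × 26.198 × 1.09 = 314.12 kPa; surcharge term q·N_q = 53.531 × 15.047 = 805.5 kPa; self-weight term 0.5·γ·B·N_γ·s_γ = 0.5 × 19.9 × 1.9 × 11.3 × 0.91 = 194.4 kPa.
q_ult = 314.12 + 805.5 + 194.4 = 1314 kPa.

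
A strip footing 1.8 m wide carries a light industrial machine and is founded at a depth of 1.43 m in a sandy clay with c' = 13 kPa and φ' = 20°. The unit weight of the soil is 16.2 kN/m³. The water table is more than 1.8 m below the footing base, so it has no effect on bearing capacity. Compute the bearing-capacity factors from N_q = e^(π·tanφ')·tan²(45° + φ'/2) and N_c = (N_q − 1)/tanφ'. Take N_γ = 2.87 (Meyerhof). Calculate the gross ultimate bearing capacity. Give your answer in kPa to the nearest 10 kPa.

q_ult ≈ 380 kPa

tan20° = 0.364, so N_q = e^(π×0.364)·tan²(55°) = 3.138 × 2.04 = 6.4.
N_c = (6.4 − 1)/tan20° = 14.83.
q = γ·D_f = 16.2 × 1.43 = 23.166 kPa.
c·N_c = 13 × 14.835 = 192.85 kPa
q·N_q = 23.166 × 6.3994 = 148.25 kPa
0.5·γ·B·N_γ = 0.5 × 16.2 × 1.8 × 2.87 = 41.845 kPa
q_ult = 192.85 + 148.25 + 41.845 = 382.94 kPa.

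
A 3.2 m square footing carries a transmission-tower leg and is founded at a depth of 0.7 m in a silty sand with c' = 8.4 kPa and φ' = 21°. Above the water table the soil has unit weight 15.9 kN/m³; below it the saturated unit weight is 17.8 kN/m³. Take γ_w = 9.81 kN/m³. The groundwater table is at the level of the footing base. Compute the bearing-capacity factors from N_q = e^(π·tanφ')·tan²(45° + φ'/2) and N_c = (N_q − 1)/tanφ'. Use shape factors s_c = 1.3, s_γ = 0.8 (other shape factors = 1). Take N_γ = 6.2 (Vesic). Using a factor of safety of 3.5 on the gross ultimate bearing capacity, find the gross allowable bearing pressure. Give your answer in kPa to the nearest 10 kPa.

N_q = e^(π·tan21°)·tan²(55.5°) = 7.07; N_c = (N_q − 1)/tanφ' = 15.81.
Effective surcharge at the founding depth q = γ·D_f = 15.9 × 0.7 = 11.13 kPa.
The water table coincides with the base, so in the self-weight term γ → γ' = 7.99 kN/m³.
q_ult = c·N_c·s_c + q·N_q + 0.5·γ·B·N_γ·s_γ
     = 8.4 × 15.815 × 1.3 + 11.13 × 7.0708 + 0.5 × 7.99 × 3.2 × 6.2 × 0.8
     = 172.7 + 78.698 + 63.409 = 314.8 kPa.
q_all = 314.8 / 3.5 = 89.944 kPa.

q_all ≈ 90 kPa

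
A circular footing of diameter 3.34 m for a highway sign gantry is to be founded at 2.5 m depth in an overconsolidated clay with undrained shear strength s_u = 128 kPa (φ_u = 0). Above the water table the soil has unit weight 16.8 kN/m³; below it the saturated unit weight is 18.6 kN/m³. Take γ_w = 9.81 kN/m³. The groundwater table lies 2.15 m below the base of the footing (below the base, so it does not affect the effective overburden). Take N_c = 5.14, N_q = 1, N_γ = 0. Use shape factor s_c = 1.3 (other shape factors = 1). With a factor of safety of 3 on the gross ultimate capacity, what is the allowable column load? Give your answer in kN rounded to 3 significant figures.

P_all ≈ 2620 kN

Effective surcharge at the founding depth q = γ·D_f = 16.8 × 2.5 = 42 kPa.
q_ult = c·N_c·s_c + q·N_q
     = 128 × 5.14 × 1.3 + 42 × 1
     = 855.3 + 42 = 897.3 kPa.
Gross allowable pressure q_all = 897.3 / 3 = 299.1 kPa.
Footing area = 8.7616 m², so allowable column load = 299.1 × 8.7616 = 2620.6 kN.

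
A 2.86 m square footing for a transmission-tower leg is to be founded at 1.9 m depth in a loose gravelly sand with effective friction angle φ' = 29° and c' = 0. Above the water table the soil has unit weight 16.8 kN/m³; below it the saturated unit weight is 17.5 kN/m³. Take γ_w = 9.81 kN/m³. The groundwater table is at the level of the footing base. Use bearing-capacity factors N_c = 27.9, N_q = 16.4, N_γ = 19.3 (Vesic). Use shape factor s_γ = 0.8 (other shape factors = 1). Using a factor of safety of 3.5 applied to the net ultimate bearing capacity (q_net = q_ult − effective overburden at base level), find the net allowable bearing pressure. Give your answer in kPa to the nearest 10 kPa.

q = γ·D_f = 16.8 × 1.9 = 31.92 kPa.
For the ½γBN_γ term take γ' = 17.5 − 9.81 = 7.69 kN/m³ (soil below base is submerged).
q·N_q = 31.92 × 16.4 = 523.49 kPa
0.5·γ·B·N_γ·s_γ = 0.5 × 7.69 × 2.86 × 19.3 × 0.8 = 169.79 kPa
q_ult = 523.49 + 169.79 = 693.28 kPa.
Net ultimate: q_net = 693.28 − 31.92 = 661.36 kPa.
q_all(net) = 661.36 / 3.5 = 188.96 kPa.

q_all(net) ≈ 190 kPa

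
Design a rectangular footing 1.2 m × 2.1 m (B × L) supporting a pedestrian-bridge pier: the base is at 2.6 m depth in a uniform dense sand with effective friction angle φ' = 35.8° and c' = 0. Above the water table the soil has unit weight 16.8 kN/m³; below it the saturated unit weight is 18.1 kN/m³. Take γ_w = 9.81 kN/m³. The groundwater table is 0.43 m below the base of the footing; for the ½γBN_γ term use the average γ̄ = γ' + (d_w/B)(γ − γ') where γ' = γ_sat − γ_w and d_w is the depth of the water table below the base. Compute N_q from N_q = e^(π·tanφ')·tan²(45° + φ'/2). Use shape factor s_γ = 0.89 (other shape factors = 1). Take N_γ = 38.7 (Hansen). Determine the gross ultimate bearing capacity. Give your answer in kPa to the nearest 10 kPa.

q_ult ≈ 1840 kPa

tan35.8° = 0.7212, so N_q = e^(π×0.7212)·tan²(62.9°) = 9.639 × 3.819 = 36.81.
Effective surcharge at the founding depth q = γ·D_f = 16.8 × 2.6 = 43.68 kPa.
With d_w = 0.43 m < B, γ̄ = 8.29 + (0.43/1.2) × (16.8 − 8.29) = 11.339 kN/m³.
q_ult = q·N_q + 0.5·γ·B·N_γ·s_γ
     = 43.68 × 36.808 + 0.5 × 11.339 × 1.2 × 38.7 × 0.89
     = 1607.8 + 234.34 = 1842.1 kPa.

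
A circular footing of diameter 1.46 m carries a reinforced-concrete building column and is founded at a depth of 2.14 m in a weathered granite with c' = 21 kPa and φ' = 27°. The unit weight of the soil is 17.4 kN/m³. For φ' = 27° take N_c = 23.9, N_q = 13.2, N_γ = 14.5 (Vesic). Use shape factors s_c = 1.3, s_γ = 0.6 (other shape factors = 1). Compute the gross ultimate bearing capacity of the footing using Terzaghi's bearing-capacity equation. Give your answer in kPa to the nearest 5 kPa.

q_ult ≈ 1255 kPa

Overburden at base level: q = 17.4 × 2.14 = 37.236 kPa.
Cohesion term c·N_c·s_c = 21 × 23.9 × 1.3 = 652.47 kPa; surcharge term q·N_q = 37.236 × 13.2 = 491.52 kPa; self-weight term 0.5·γ·B·N_γ·s_γ = 0.5 × 17.4 × 1.46 × 14.5 × 0.6 = 110.51 kPa.
q_ult = 652.47 + 491.52 + 110.51 = 1254.5 kPa.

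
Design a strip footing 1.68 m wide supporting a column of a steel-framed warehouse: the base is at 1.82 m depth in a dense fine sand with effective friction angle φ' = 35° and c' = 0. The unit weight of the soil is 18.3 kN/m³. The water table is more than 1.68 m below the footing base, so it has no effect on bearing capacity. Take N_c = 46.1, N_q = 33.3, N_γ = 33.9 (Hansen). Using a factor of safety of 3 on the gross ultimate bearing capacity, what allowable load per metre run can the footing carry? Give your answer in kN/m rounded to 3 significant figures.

Effective surcharge at the founding depth q = γ·D_f = 18.3 × 1.82 = 33.306 kPa.
q_ult = q·N_q + 0.5·γ·B·N_γ
     = 33.306 × 33.3 + 0.5 × 18.3 × 1.68 × 33.9
     = 1109.1 + 521.11 = 1630.2 kPa.
Gross allowable pressure q_all = 1630.2 / 3 = 543.4 kPa.
Allowable wall load = q_all × B = 543.4 × 1.68 = 912.91 kN per metre run.

≈ 913 kN/m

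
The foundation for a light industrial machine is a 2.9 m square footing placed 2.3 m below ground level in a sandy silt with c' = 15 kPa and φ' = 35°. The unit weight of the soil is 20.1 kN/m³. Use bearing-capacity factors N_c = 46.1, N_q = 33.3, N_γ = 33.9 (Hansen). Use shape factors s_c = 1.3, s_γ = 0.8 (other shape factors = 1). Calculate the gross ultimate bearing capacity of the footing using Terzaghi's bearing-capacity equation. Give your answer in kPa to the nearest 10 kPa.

Effective surcharge at the founding depth q = γ·D_f = 20.1 × 2.3 = 46.23 kPa.
q_ult = c·N_c·s_c + q·N_q + 0.5·γ·B·N_γ·s_γ
     = 15 × 46.1 × 1.3 + 46.23 × 33.3 + 0.5 × 20.1 × 2.9 × 33.9 × 0.8
     = 898.95 + 1539.5 + 790.41 = 3228.8 kPa.

q_ult ≈ 3230 kPa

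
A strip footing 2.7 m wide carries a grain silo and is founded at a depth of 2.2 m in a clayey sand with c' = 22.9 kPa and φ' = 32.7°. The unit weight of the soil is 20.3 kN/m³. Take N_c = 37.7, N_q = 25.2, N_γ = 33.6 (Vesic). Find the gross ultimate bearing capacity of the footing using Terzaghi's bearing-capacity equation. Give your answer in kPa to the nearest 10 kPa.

q_ult ≈ 2910 kPa

Effective surcharge at the founding depth q = γ·D_f = 20.3 × 2.2 = 44.66 kPa.
q_ult = c·N_c + q·N_q + 0.5·γ·B·N_γ
     = 22.9 × 37.7 + 44.66 × 25.2 + 0.5 × 20.3 × 2.7 × 33.6
     = 863.33 + 1125.4 + 920.81 = 2909.6 kPa.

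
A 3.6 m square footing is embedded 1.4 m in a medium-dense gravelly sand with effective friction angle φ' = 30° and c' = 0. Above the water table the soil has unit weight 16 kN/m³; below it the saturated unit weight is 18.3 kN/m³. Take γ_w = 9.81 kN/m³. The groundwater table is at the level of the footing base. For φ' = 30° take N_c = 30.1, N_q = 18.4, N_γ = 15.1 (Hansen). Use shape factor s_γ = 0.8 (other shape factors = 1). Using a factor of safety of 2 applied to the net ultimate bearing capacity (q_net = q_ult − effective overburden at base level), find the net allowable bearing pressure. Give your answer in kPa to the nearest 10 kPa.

q = γ·D_f = 16 × 1.4 = 22.4 kPa.
For the ½γBN_γ term take γ' = 18.3 − 9.81 = 8.49 kN/m³ (soil below base is submerged).
q·N_q = 22.4 × 18.4 = 412.16 kPa
0.5·γ·B·N_γ·s_γ = 0.5 × 8.49 × 3.6 × 15.1 × 0.8 = 184.61 kPa
q_ult = 412.16 + 184.61 = 596.77 kPa.
Net ultimate: q_net = 596.77 − 22.4 = 574.37 kPa.
q_all(net) = 574.37 / 2 = 287.18 kPa.

q_all(net) ≈ 290 kPa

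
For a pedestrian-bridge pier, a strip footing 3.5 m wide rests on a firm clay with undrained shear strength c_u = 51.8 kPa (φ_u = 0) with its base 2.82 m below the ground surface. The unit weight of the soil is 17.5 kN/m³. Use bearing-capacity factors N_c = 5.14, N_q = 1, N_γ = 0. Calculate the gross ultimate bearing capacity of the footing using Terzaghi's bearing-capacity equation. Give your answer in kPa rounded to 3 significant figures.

Overburden at base level: q = 17.5 × 2.82 = 49.35 kPa.
Cohesion term c·N_c = 51.8 × 5.14 = 266.25 kPa; surcharge term q·N_q = 49.35 × 1 = 49.35 kPa.
q_ult = 266.25 + 49.35 = 315.6 kPa.

q_ult ≈ 316 kPa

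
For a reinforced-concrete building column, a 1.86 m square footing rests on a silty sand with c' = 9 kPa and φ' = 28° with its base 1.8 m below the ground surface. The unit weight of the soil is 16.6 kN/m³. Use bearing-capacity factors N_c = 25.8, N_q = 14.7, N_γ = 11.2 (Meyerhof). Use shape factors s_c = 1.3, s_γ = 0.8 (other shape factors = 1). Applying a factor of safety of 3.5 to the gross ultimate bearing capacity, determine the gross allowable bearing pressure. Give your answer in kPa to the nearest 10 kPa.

Overburden at base level: q = 16.6 × 1.8 = 29.88 kPa.
Cohesion term c·N_c·s_c = 9 × 25.8 × 1.3 = 301.86 kPa; surcharge term q·N_q = 29.88 × 14.7 = 439.24 kPa; self-weight term 0.5·γ·B·N_γ·s_γ = 0.5 × 16.6 × 1.86 × 11.2 × 0.8 = 138.32 kPa.
q_ult = 301.86 + 439.24 + 138.32 = 879.42 kPa.
q_all = q_ult / FS = 879.42 / 3.5 = 251.26 kPa.

q_all ≈ 250 kPa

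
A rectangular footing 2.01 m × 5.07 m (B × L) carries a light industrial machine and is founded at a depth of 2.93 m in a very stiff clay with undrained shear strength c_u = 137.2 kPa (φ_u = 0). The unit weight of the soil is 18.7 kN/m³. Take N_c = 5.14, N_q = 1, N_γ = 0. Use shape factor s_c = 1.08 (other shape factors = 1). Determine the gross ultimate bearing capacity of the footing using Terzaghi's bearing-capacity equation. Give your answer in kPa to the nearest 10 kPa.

Overburden at base level: q = 18.7 × 2.93 = 54.791 kPa.
Cohesion term c·N_c·s_c = 137.2 × 5.14 × 1.08 = 761.62 kPa; surcharge term q·N_q = 54.791 × 1 = 54.791 kPa.
q_ult = 761.62 + 54.791 = 816.42 kPa.

q_ult ≈ 820 kPa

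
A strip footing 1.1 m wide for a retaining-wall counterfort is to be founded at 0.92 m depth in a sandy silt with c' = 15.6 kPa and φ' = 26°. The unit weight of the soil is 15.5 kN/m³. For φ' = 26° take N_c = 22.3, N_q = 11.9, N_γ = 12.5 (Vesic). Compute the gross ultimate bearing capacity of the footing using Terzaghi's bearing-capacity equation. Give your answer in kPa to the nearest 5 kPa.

q = γ·D_f = 15.5 × 0.92 = 14.26 kPa.
c·N_c = 15.6 × 22.3 = 347.88 kPa
q·N_q = 14.26 × 11.9 = 169.69 kPa
0.5·γ·B·N_γ = 0.5 × 15.5 × 1.1 × 12.5 = 106.56 kPa
q_ult = 347.88 + 169.69 + 106.56 = 624.14 kPa.

q_ult ≈ 625 kPa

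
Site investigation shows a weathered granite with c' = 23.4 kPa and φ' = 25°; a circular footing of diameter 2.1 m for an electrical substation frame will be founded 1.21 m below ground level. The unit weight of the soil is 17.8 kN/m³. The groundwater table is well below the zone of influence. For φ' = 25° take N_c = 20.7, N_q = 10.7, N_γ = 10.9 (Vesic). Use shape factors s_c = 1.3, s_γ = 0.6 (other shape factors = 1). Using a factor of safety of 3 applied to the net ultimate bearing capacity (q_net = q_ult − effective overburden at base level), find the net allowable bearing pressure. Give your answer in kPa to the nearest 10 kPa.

q_all(net) ≈ 320 kPa

Effective surcharge at the founding depth q = γ·D_f = 17.8 × 1.21 = 21.538 kPa.
q_ult = c·N_c·s_c + q·N_q + 0.5·γ·B·N_γ·s_γ
     = 23.4 × 20.7 × 1.3 + 21.538 × 10.7 + 0.5 × 17.8 × 2.1 × 10.9 × 0.6
     = 629.69 + 230.46 + 122.23 = 982.38 kPa.
Net ultimate: q_net = 982.38 − 21.538 = 960.85 kPa.
q_all(net) = 960.85 / 3 = 320.28 kPa.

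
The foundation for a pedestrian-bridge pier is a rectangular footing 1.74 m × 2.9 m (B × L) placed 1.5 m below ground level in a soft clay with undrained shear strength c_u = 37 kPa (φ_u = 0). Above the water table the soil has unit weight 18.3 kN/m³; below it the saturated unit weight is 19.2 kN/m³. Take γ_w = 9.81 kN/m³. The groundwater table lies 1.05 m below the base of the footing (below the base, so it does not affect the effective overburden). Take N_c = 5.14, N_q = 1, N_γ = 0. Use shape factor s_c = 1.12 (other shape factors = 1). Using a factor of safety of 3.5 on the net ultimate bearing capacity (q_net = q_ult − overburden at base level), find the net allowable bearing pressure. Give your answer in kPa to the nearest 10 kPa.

Effective surcharge at the founding depth q = γ·D_f = 18.3 × 1.5 = 27.45 kPa.
q_ult = c·N_c·s_c + q·N_q
     = 37 × 5.14 × 1.12 + 27.45 × 1
     = 213 + 27.45 = 240.45 kPa.
q_net = 240.45 − 27.45 = 213 kPa.
q_all(net) = 213 / 3.5 = 60.858 kPa.

q_all(net) ≈ 60 kPa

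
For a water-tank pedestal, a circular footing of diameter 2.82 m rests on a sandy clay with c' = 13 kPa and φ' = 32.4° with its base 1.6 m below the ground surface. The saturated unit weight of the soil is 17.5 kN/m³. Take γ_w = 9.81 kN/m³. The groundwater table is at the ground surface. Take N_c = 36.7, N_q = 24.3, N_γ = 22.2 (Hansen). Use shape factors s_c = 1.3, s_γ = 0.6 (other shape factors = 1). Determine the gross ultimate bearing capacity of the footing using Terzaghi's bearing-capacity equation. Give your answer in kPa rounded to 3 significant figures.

Water table at ground surface, so effective unit weight γ' = 17.5 − 9.81 = 7.69 kN/m³ is used throughout; overburden q = 7.69 × 1.6 = 12.304 kPa; the same γ' applies in the ½γBN_γ term.
Cohesion term c·N_c·s_c = 13 × 36.7 × 1.3 = 620.23 kPa; surcharge term q·N_q = 12.304 × 24.3 = 298.99 kPa; self-weight term 0.5·γ·B·N_γ·s_γ = 0.5 × 7.69 × 2.82 × 22.2 × 0.6 = 144.43 kPa.
q_ult = 620.23 + 298.99 + 144.43 = 1063.6 kPa.

q_ult ≈ 1060 kPa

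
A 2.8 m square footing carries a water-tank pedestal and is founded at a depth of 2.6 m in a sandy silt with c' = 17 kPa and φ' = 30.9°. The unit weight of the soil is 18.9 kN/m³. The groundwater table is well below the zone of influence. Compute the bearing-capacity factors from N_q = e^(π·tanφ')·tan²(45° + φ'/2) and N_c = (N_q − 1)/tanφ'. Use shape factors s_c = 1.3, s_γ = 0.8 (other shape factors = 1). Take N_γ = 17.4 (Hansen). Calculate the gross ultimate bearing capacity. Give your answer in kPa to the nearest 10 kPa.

tan30.9° = 0.5985, so N_q = e^(π×0.5985)·tan²(60.45°) = 6.555 × 3.111 = 20.39.
N_c = (20.39 − 1)/tan30.9° = 32.41.
q = γ·D_f = 18.9 × 2.6 = 49.14 kPa.
c·N_c·s_c = 17 × 32.406 × 1.3 = 716.17 kPa
q·N_q = 49.14 × 20.394 = 1002.2 kPa
0.5·γ·B·N_γ·s_γ = 0.5 × 18.9 × 2.8 × 17.4 × 0.8 = 368.32 kPa
q_ult = 716.17 + 1002.2 + 368.32 = 2086.7 kPa.

q_ult ≈ 2090 kPa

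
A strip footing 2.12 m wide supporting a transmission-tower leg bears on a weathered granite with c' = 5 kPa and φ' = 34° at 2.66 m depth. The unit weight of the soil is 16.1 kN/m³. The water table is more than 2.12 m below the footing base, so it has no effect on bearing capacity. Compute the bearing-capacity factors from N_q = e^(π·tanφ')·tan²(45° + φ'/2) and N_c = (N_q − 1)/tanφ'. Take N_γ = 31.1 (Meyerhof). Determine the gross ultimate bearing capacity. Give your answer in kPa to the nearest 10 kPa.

tan34° = 0.6745, so N_q = e^(π×0.6745)·tan²(62°) = 8.323 × 3.537 = 29.44.
N_c = (29.44 − 1)/tan34° = 42.16.
Effective surcharge at the founding depth q = γ·D_f = 16.1 × 2.66 = 42.826 kPa.
q_ult = c·N_c + q·N_q + 0.5·γ·B·N_γ
     = 5 × 42.164 + 42.826 × 29.44 + 0.5 × 16.1 × 2.12 × 31.1
     = 210.82 + 1260.8 + 530.75 = 2002.4 kPa.

q_ult ≈ 2000 kPa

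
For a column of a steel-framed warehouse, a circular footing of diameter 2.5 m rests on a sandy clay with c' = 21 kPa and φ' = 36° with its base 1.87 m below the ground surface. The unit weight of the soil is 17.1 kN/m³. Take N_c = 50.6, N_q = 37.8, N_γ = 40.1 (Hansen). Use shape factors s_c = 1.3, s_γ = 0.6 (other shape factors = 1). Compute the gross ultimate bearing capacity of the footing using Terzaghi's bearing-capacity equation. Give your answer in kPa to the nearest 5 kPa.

q_ult ≈ 3105 kPa

Effective surcharge at the founding depth q = γ·D_f = 17.1 × 1.87 = 31.977 kPa.
q_ult = c·N_c·s_c + q·N_q + 0.5·γ·B·N_γ·s_γ
     = 21 × 50.6 × 1.3 + 31.977 × 37.8 + 0.5 × 17.1 × 2.5 × 40.1 × 0.6
     = 1381.4 + 1208.7 + 514.28 = 3104.4 kPa.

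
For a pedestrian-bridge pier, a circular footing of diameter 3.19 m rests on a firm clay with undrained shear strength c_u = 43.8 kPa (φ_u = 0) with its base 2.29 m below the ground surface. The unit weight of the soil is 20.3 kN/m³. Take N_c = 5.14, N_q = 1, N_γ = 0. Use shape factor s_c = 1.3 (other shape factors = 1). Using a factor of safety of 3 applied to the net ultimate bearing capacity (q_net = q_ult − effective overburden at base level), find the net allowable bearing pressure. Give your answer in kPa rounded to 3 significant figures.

Overburden at base level: q = 20.3 × 2.29 = 46.487 kPa.
Cohesion term c·N_c·s_c = 43.8 × 5.14 × 1.3 = 292.67 kPa; surcharge term q·N_q = 46.487 × 1 = 46.487 kPa.
q_ult = 292.67 + 46.487 = 339.16 kPa.
Net ultimate: q_net = 339.16 − 46.487 = 292.67 kPa.
q_all(net) = 292.67 / 3 = 97.557 kPa.

q_all(net) ≈ 97.6 kPa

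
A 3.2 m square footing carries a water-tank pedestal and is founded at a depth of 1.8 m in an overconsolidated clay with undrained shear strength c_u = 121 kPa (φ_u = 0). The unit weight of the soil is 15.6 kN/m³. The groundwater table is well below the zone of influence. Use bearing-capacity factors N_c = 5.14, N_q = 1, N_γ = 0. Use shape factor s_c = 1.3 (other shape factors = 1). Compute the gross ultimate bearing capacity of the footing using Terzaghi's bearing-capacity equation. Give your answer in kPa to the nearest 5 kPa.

q = γ·D_f = 15.6 × 1.8 = 28.08 kPa.
c·N_c·s_c = 121 × 5.14 × 1.3 = 808.52 kPa
q·N_q = 28.08 × 1 = 28.08 kPa
q_ult = 808.52 + 28.08 = 836.6 kPa.

q_ult ≈ 835 kPa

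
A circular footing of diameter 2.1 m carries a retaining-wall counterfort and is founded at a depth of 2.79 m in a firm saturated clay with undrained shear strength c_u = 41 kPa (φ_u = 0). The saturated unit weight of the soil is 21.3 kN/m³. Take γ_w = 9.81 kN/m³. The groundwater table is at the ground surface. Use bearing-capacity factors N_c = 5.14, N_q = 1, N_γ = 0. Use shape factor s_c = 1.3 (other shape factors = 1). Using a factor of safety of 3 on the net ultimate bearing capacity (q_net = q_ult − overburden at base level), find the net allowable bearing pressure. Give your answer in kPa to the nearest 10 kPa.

q_all(net) ≈ 90 kPa

With the water table at the surface the whole profile is submerged: γ' = 21.3 − 9.81 = 11.49 kN/m³, so q = γ'·D_f = 32.057 kPa.
q_ult = c·N_c·s_c + q·N_q
     = 41 × 5.14 × 1.3 + 32.057 × 1
     = 273.96 + 32.057 = 306.02 kPa.
q_net = 306.02 − 32.057 = 273.96 kPa.
q_all(net) = 273.96 / 3 = 91.321 kPa.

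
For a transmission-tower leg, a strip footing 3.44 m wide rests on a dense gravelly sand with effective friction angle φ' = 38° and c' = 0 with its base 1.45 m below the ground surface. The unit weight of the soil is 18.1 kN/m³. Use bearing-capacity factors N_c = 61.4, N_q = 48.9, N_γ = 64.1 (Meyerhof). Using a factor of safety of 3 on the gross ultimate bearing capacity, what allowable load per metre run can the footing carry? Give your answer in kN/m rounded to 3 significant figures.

≈ 3760 kN/m

Overburden at base level: q = 18.1 × 1.45 = 26.245 kPa.
Surcharge term q·N_q = 26.245 × 48.9 = 1283.4 kPa; self-weight term 0.5·γ·B·N_γ = 0.5 × 18.1 × 3.44 × 64.1 = 1995.6 kPa.
q_ult = 1283.4 + 1995.6 = 3278.9 kPa.
Gross allowable pressure q_all = 3278.9 / 3 = 1093 kPa.
Allowable wall load = q_all × B = 1093 × 3.44 = 3759.9 kN per metre run.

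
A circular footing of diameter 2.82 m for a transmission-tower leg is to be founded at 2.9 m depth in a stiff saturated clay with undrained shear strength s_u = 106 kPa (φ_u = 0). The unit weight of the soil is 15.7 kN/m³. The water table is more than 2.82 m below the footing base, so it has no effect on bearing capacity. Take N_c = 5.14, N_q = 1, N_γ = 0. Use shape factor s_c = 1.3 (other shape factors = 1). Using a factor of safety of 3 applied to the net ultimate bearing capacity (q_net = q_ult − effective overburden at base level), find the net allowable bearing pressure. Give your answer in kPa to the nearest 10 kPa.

q_all(net) ≈ 240 kPa

Overburden at base level: q = 15.7 × 2.9 = 45.53 kPa.
Cohesion term c·N_c·s_c = 106 × 5.14 × 1.3 = 708.29 kPa; surcharge term q·N_q = 45.53 × 1 = 45.53 kPa.
q_ult = 708.29 + 45.53 = 753.82 kPa.
Net ultimate: q_net = 753.82 − 45.53 = 708.29 kPa.
q_all(net) = 708.29 / 3 = 236.1 kPa.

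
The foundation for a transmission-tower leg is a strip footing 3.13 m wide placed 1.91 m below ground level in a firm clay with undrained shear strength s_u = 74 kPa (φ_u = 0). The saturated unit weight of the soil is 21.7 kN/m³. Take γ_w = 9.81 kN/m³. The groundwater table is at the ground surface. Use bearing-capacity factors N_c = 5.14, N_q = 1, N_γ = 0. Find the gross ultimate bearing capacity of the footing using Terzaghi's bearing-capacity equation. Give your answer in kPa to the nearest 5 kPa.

γ' = 21.7 − 9.81 = 11.89 kN/m³ (submerged throughout). q = 11.89 × 1.91 = 22.71 kPa.
c·N_c = 74 × 5.14 = 380.36 kPa
q·N_q = 22.71 × 1 = 22.71 kPa
q_ult = 380.36 + 22.71 = 403.07 kPa.

q_ult ≈ 405 kPa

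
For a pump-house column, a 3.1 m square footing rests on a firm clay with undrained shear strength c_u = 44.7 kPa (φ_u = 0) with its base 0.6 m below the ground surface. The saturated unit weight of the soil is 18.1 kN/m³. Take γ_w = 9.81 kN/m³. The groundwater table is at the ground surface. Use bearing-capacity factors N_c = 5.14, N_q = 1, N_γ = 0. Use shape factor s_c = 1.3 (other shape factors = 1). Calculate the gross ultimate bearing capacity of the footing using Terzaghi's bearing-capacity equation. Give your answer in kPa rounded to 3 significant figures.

With the water table at the surface the whole profile is submerged: γ' = 18.1 − 9.81 = 8.29 kN/m³, so q = γ'·D_f = 4.974 kPa.
q_ult = c·N_c·s_c + q·N_q
     = 44.7 × 5.14 × 1.3 + 4.974 × 1
     = 298.69 + 4.974 = 303.66 kPa.

q_ult ≈ 304 kPa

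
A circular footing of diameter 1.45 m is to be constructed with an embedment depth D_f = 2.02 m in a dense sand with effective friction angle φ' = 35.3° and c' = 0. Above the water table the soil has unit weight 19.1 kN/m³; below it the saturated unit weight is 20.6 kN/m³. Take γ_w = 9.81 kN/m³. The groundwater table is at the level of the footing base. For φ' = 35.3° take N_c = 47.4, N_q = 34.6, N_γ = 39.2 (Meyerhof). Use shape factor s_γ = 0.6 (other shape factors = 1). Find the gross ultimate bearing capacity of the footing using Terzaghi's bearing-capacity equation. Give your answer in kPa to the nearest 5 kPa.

Overburden at base level: q = 19.1 × 2.02 = 38.582 kPa.
Below the base the soil is submerged, so the ½γBN_γ term uses γ' = 20.6 − 9.81 = 10.79 kN/m³.
Surcharge term q·N_q = 38.582 × 34.6 = 1334.9 kPa; self-weight term 0.5·γ·B·N_γ·s_γ = 0.5 × 10.79 × 1.45 × 39.2 × 0.6 = 183.99 kPa.
q_ult = 1334.9 + 183.99 = 1518.9 kPa.

q_ult ≈ 1520 kPa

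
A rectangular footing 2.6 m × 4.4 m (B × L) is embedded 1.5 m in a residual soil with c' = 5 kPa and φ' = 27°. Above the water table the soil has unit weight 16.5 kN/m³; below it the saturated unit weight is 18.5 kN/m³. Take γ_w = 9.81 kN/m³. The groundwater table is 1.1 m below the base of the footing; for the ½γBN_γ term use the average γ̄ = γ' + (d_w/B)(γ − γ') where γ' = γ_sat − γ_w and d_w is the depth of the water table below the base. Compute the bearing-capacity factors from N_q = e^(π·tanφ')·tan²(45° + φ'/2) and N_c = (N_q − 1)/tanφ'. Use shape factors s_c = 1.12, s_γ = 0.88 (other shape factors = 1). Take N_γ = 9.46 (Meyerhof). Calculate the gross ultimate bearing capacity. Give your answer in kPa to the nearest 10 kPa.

tan27° = 0.5095, so N_q = e^(π×0.5095)·tan²(58.5°) = 4.957 × 2.663 = 13.2.
N_c = (13.2 − 1)/tan27° = 23.94.
Overburden at base level: q = 16.5 × 1.5 = 24.75 kPa.
The water table is 1.1 m below the base (< B = 2.6 m), so the ½γBN_γ term uses γ̄ = γ' + (d_w/B)(γ − γ') = 8.69 + (1.1/2.6)(16.5 − 8.69) = 11.994 kN/m³.
Cohesion term c·N_c·s_c = 5 × 23.942 × 1.12 = 134.08 kPa; surcharge term q·N_q = 24.75 × 13.199 = 326.68 kPa; self-weight term 0.5·γ·B·N_γ·s_γ = 0.5 × 11.994 × 2.6 × 9.46 × 0.88 = 129.8 kPa.
q_ult = 134.08 + 326.68 + 129.8 = 590.56 kPa.

q_ult ≈ 590 kPa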